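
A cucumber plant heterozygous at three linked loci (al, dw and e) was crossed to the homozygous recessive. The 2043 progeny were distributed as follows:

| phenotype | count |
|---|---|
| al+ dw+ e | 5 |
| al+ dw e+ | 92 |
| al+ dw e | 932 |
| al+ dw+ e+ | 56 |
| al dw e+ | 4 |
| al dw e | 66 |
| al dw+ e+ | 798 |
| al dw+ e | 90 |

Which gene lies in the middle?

The two most frequent reciprocal classes, al dw+ e+ and al+ dw e, are the parental types, so the F1 was al dw+ e+ / al+ dw e.
The two rarest classes, al dw e+ and al+ dw+ e, are the double crossovers. Comparing them with the parentals, only the dw allele has switched, so dw is the middle locus and the order is e – dw – al.

dw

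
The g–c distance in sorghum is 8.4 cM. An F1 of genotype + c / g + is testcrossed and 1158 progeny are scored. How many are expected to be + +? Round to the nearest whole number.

A map distance of 8.4 cM corresponds to a recombination frequency of 0.084.
The F1 is + c / g +, so + + is a recombinant gamete class with expected frequency r/2 = 0.084/2 = 0.0420.
Expected number = 0.0420 × 1158 = 48.64 ≈ 49.

49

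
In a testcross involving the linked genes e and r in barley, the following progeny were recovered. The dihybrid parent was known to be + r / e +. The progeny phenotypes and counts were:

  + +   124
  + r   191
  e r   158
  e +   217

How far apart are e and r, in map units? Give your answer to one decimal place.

The recombinant classes are + + and e r: 124 + 158 = 282.
Recombination frequency = 282/690 = 0.4087 ≈ 40.9%, i.e. 40.9 map units.

40.9 map units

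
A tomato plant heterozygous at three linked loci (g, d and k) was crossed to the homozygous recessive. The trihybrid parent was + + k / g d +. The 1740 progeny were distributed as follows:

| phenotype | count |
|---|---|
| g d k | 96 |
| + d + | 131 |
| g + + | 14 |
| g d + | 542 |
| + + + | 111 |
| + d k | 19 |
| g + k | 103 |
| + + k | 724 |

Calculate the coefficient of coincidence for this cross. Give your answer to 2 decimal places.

0.90

The two rarest classes, + d k and g + +, are the double crossovers. Comparing them with the parentals, only the d allele has switched, so d is the middle locus and the order is k – d – g.
k–d: (207 + 33)/1740 = 0.1379; d–g: (234 + 33)/1740 = 0.1534.
Expected DCO frequency = 0.1379 × 0.1534 ≈ 0.02115; observed = 33/1740 ≈ 0.01897.
Coefficient of coincidence = 0.01897/0.02115 ≈ 0.90.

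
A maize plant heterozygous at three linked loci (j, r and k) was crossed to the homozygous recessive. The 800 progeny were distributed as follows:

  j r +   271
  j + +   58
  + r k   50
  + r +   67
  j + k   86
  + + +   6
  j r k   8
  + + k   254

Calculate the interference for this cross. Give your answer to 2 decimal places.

The two most frequent reciprocal classes, + + k and j r +, are the parental types, so the F1 was + + k / j r +.
The two rarest classes, + + + and j r k, are the double crossovers. Comparing them with the parentals, only the k allele has switched, so k is the middle locus and the order is r – k – j.
r–k: (108 + 14)/800 = 0.1525; k–j: (153 + 14)/800 = 0.2087.
Expected DCO frequency = 0.1525 × 0.2087 ≈ 0.03183; observed = 14/800 ≈ 0.01750.
Coefficient of coincidence = 0.01750/0.03183 ≈ 0.55; interference = 1 − 0.55 = 0.45.

0.45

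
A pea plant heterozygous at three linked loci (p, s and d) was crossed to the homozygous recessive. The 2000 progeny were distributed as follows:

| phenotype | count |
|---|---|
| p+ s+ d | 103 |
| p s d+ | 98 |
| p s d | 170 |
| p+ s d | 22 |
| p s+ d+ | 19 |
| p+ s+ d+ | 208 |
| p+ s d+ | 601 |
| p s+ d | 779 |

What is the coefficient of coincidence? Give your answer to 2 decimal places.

0.81

The two most frequent reciprocal classes, p+ s d+ and p s+ d, are the parental types, so the F1 was p+ s d+ / p s+ d.
The two rarest classes, p+ s d and p s+ d+, are the double crossovers. Comparing them with the parentals, only the d allele has switched, so d is the middle locus and the order is p – d – s.
p–d: (201 + 41)/2000 = 0.1210; d–s: (378 + 41)/2000 = 0.2095.
Expected DCO frequency = 0.1210 × 0.2095 ≈ 0.02535; observed = 41/2000 ≈ 0.02050.
Coefficient of coincidence = 0.02050/0.02535 ≈ 0.81.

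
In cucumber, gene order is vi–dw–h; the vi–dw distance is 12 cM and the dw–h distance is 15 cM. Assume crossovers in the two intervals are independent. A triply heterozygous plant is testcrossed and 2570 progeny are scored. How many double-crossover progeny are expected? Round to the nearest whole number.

46

Map distances give recombination frequencies of 0.120 and 0.150 for the two intervals.
With no interference, expected double-crossover frequency = 0.120 × 0.150 = 0.01800.
Expected number = 0.01800 × 2570 = 46.26 ≈ 46.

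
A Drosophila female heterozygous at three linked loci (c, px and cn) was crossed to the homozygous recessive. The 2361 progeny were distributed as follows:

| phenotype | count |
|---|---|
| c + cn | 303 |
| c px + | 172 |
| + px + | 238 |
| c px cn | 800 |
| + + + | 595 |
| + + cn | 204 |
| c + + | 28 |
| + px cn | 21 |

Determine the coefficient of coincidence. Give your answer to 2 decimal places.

The two most frequent reciprocal classes, + + + and c px cn, are the parental types, so the F1 was + + + / c px cn.
The two rarest classes, c + + and + px cn, are the double crossovers. Comparing them with the parentals, only the c allele has switched, so c is the middle locus and the order is px – c – cn.
px–c: (541 + 49)/2361 = 0.2499; c–cn: (376 + 49)/2361 = 0.1800.
Expected DCO frequency = 0.2499 × 0.1800 ≈ 0.04498; observed = 49/2361 ≈ 0.02075.
Coefficient of coincidence = 0.02075/0.04498 ≈ 0.46.

0.46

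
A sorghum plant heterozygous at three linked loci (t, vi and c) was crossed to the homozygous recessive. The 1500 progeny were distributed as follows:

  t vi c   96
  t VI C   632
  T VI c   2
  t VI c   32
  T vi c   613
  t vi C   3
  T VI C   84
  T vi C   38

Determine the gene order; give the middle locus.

vi

The two most frequent reciprocal classes, t VI C and T vi c, are the parental types, so the F1 was t VI C / T vi c.
The two rarest classes, t vi C and T VI c, are the double crossovers. Comparing them with the parentals, only the vi allele has switched, so vi is the middle locus and the order is c – vi – t.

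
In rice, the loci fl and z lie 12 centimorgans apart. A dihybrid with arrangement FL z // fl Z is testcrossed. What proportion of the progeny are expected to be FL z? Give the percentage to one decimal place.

44.0%

A map distance of 12 centimorgans corresponds to a recombination frequency of 0.120.
The F1 is FL z / fl Z, so FL z is a parental gamete class with expected frequency (1 − r)/2 = 0.880/2 = 0.4400.
That is 0.4400 = 44.0% of the progeny.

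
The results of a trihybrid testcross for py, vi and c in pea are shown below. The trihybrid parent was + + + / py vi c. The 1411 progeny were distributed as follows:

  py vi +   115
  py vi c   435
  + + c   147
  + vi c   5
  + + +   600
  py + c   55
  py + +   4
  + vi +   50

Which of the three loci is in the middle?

The two rarest classes, py + + and + vi c, are the double crossovers. Comparing them with the parentals, only the py allele has switched, so py is the middle locus and the order is vi – py – c.

py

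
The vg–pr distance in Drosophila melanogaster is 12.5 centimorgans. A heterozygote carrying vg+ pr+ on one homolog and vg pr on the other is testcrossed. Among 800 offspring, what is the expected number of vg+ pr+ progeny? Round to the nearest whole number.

A map distance of 12.5 centimorgans corresponds to a recombination frequency of 0.125.
The F1 is vg+ pr+ / vg pr, so vg+ pr+ is a parental gamete class with expected frequency (1 − r)/2 = 0.875/2 = 0.4375.
Expected number = 0.4375 × 800 = 350.00 ≈ 350.

350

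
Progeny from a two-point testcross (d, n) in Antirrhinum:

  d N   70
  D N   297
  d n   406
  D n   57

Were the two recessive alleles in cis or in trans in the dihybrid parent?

cis

The two most frequent classes are D N (297) and d n (406); these are the parental (non-recombinant) types.
So the F1 carried D N on one chromosome and d n on the other — the recessive alleles are on the same chromosome (cis / coupling).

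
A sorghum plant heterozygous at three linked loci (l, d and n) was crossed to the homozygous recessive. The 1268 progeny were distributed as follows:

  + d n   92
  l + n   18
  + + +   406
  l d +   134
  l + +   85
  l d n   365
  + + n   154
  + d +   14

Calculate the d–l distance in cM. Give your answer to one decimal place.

16.5 cM

The two most frequent reciprocal classes, l d n and + + +, are the parental types, so the F1 was l d n / + + +.
The two rarest classes, l + n and + d +, are the double crossovers. Comparing them with the parentals, only the d allele has switched, so d is the middle locus and the order is l – d – n.
Crossovers in the l–d interval produce the single-crossover classes + d n and l + + (92 + 85 = 177) plus the double crossovers (32).
RF(l–d) = (177 + 32) / 1268 = 209/1268 = 0.1648 → 16.5 cM.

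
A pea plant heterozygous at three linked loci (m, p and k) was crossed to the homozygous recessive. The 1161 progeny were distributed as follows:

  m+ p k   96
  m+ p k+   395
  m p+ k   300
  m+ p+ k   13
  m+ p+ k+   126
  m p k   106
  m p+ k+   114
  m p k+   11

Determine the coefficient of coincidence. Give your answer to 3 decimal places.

0.465

The two most frequent reciprocal classes, m+ p k+ and m p+ k, are the parental types, so the F1 was m+ p k+ / m p+ k.
The two rarest classes, m p k+ and m+ p+ k, are the double crossovers. Comparing them with the parentals, only the m allele has switched, so m is the middle locus and the order is k – m – p.
k–m: (210 + 24)/1161 = 0.2016; m–p: (232 + 24)/1161 = 0.2205.
Expected DCO frequency = 0.2016 × 0.2205 ≈ 0.04445; observed = 24/1161 ≈ 0.02067.
Coefficient of coincidence = 0.02067/0.04445 ≈ 0.465.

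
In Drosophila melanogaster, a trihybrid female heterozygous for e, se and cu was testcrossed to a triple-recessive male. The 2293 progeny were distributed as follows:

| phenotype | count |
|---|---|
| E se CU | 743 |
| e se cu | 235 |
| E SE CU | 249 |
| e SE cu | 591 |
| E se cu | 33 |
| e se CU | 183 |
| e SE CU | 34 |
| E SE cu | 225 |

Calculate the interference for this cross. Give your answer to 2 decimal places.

0.41

The two most frequent reciprocal classes, e SE cu and E se CU, are the parental types, so the F1 was e SE cu / E se CU.
The two rarest classes, e SE CU and E se cu, are the double crossovers. Comparing them with the parentals, only the cu allele has switched, so cu is the middle locus and the order is e – cu – se.
e–cu: (408 + 67)/2293 = 0.2072; cu–se: (484 + 67)/2293 = 0.2403.
Expected DCO frequency = 0.2072 × 0.2403 ≈ 0.04979; observed = 67/2293 ≈ 0.02922.
Coefficient of coincidence = 0.02922/0.04979 ≈ 0.59; interference = 1 − 0.59 = 0.41.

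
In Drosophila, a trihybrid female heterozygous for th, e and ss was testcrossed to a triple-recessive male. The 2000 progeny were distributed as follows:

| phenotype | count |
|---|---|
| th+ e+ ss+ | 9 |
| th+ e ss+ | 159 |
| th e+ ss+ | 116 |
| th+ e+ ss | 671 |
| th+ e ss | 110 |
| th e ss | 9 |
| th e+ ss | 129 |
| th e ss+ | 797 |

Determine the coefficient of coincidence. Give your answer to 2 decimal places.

0.48

The two most frequent reciprocal classes, th e ss+ and th+ e+ ss, are the parental types, so the F1 was th e ss+ / th+ e+ ss.
The two rarest classes, th e ss and th+ e+ ss+, are the double crossovers. Comparing them with the parentals, only the ss allele has switched, so ss is the middle locus and the order is e – ss – th.
e–ss: (226 + 18)/2000 = 0.1220; ss–th: (288 + 18)/2000 = 0.1530.
Expected DCO frequency = 0.1220 × 0.1530 ≈ 0.01867; observed = 18/2000 ≈ 0.00900.
Coefficient of coincidence = 0.00900/0.01867 ≈ 0.48.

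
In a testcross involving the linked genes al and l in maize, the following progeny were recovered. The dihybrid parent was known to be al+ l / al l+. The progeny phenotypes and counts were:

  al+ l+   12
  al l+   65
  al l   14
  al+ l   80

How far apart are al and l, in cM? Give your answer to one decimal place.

15.2 cM

The recombinant classes are al+ l+ and al l: 12 + 14 = 26.
Recombination frequency = 26/171 = 0.1520 ≈ 15.2%, i.e. 15.2 cM.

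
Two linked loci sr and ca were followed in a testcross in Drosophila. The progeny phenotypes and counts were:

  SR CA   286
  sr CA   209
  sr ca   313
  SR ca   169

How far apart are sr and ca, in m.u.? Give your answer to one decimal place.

38.7 m.u.

The two most frequent classes, SR CA (286) and sr ca (313), are the parental types, so the F1 was SR CA / sr ca.
The recombinant classes are SR ca and sr CA: 169 + 209 = 378.
Recombination frequency = 378/977 = 0.3869 ≈ 38.7%, i.e. 38.7 m.u.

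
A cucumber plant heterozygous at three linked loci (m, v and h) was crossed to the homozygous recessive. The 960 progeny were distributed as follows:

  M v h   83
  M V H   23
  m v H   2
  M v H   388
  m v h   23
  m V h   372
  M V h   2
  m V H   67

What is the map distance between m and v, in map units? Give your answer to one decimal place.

5.2 map units

The two most frequent reciprocal classes, m V h and M v H, are the parental types, so the F1 was m V h / M v H.
The two rarest classes, M V h and m v H, are the double crossovers. Comparing them with the parentals, only the m allele has switched, so m is the middle locus and the order is h – m – v.
Crossovers in the m–v interval produce the single-crossover classes m v h and M V H (23 + 23 = 46) plus the double crossovers (4).
RF(m–v) = (46 + 4) / 960 = 50/960 = 0.0521 → 5.2 map units.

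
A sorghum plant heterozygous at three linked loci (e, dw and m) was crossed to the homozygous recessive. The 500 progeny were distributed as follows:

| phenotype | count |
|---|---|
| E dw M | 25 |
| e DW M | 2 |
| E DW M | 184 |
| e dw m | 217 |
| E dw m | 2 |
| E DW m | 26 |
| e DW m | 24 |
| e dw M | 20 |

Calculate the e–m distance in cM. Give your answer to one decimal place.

The two most frequent reciprocal classes, e dw m and E DW M, are the parental types, so the F1 was e dw m / E DW M.
The two rarest classes, E dw m and e DW M, are the double crossovers. Comparing them with the parentals, only the e allele has switched, so e is the middle locus and the order is m – e – dw.
Crossovers in the m–e interval produce the single-crossover classes e dw M and E DW m (20 + 26 = 46) plus the double crossovers (4).
RF(m–e) = (46 + 4) / 500 = 50/500 = 0.1000 → 10.0 cM.

10.0 cM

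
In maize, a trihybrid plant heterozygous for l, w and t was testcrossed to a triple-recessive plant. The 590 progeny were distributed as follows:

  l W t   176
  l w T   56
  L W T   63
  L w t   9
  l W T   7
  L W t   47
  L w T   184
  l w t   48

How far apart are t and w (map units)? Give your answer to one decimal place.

The two most frequent reciprocal classes, L w T and l W t, are the parental types, so the F1 was L w T / l W t.
The two rarest classes, L w t and l W T, are the double crossovers. Comparing them with the parentals, only the t allele has switched, so t is the middle locus and the order is l – t – w.
Crossovers in the t–w interval produce the single-crossover classes L W T and l w t (63 + 48 = 111) plus the double crossovers (16).
RF(t–w) = (111 + 16) / 590 = 127/590 = 0.2153 → 21.5 map units.

21.5 map units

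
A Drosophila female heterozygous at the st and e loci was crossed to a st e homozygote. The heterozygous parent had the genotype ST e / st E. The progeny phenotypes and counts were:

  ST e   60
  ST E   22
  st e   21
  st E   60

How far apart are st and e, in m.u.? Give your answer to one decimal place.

The recombinant classes are ST E and st e: 22 + 21 = 43.
Recombination frequency = 43/163 = 0.2638 ≈ 26.4%, i.e. 26.4 m.u.

26.4 m.u.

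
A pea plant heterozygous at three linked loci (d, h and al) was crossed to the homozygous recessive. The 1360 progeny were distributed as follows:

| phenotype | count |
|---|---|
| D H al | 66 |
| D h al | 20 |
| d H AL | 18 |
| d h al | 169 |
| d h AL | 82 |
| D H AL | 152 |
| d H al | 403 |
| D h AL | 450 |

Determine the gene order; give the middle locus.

al

The two most frequent reciprocal classes, D h AL and d H al, are the parental types, so the F1 was D h AL / d H al.
The two rarest classes, D h al and d H AL, are the double crossovers. Comparing them with the parentals, only the al allele has switched, so al is the middle locus and the order is h – al – d.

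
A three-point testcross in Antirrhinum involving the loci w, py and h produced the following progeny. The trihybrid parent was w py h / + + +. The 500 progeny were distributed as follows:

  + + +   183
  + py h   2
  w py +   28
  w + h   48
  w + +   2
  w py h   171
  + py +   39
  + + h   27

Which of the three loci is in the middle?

The two rarest classes, + py h and w + +, are the double crossovers. Comparing them with the parentals, only the w allele has switched, so w is the middle locus and the order is h – w – py.

w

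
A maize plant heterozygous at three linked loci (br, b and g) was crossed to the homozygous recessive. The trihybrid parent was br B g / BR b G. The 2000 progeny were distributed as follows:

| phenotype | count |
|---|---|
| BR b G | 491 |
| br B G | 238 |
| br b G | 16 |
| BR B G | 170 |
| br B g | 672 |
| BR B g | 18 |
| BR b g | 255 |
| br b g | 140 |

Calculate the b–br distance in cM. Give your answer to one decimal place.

The two rarest classes, BR B g and br b G, are the double crossovers. Comparing them with the parentals, only the br allele has switched, so br is the middle locus and the order is b – br – g.
Crossovers in the b–br interval produce the single-crossover classes br b g and BR B G (140 + 170 = 310) plus the double crossovers (34).
RF(b–br) = (310 + 34) / 2000 = 344/2000 = 0.1720 → 17.2 cM.

17.2 cM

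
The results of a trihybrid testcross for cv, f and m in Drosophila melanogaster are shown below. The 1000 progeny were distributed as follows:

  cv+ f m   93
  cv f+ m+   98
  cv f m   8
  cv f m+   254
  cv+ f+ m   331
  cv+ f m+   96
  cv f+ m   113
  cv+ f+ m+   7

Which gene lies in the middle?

m

The two most frequent reciprocal classes, cv+ f+ m and cv f m+, are the parental types, so the F1 was cv+ f+ m / cv f m+.
The two rarest classes, cv+ f+ m+ and cv f m, are the double crossovers. Comparing them with the parentals, only the m allele has switched, so m is the middle locus and the order is f – m – cv.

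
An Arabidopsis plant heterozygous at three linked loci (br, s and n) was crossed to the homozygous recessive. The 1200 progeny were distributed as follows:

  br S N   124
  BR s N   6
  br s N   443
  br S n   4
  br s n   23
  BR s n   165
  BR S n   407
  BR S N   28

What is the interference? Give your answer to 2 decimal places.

0.34

The two most frequent reciprocal classes, br s N and BR S n, are the parental types, so the F1 was br s N / BR S n.
The two rarest classes, BR s N and br S n, are the double crossovers. Comparing them with the parentals, only the br allele has switched, so br is the middle locus and the order is n – br – s.
n–br: (51 + 10)/1200 = 0.0508; br–s: (289 + 10)/1200 = 0.2492.
Expected DCO frequency = 0.0508 × 0.2492 ≈ 0.01266; observed = 10/1200 ≈ 0.00833.
Coefficient of coincidence = 0.00833/0.01266 ≈ 0.66; interference = 1 − 0.66 = 0.34.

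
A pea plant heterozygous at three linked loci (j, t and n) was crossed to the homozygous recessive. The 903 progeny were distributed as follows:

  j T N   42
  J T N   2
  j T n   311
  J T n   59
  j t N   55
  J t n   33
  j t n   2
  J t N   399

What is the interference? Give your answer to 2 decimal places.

The two most frequent reciprocal classes, j T n and J t N, are the parental types, so the F1 was j T n / J t N.
The two rarest classes, j t n and J T N, are the double crossovers. Comparing them with the parentals, only the t allele has switched, so t is the middle locus and the order is j – t – n.
j–t: (114 + 4)/903 = 0.1307; t–n: (75 + 4)/903 = 0.0875.
Expected DCO frequency = 0.1307 × 0.0875 ≈ 0.01144; observed = 4/903 ≈ 0.00443.
Coefficient of coincidence = 0.00443/0.01144 ≈ 0.39; interference = 1 − 0.39 = 0.61.

0.61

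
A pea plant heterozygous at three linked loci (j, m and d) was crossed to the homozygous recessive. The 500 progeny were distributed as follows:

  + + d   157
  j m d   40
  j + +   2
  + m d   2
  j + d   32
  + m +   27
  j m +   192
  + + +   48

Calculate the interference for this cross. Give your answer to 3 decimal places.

0.655

The two most frequent reciprocal classes, j m + and + + d, are the parental types, so the F1 was j m + / + + d.
The two rarest classes, j + + and + m d, are the double crossovers. Comparing them with the parentals, only the m allele has switched, so m is the middle locus and the order is j – m – d.
j–m: (59 + 4)/500 = 0.1260; m–d: (88 + 4)/500 = 0.1840.
Expected DCO frequency = 0.1260 × 0.1840 ≈ 0.02318; observed = 4/500 ≈ 0.00800.
Coefficient of coincidence = 0.00800/0.02318 ≈ 0.345; interference = 1 − 0.345 = 0.655.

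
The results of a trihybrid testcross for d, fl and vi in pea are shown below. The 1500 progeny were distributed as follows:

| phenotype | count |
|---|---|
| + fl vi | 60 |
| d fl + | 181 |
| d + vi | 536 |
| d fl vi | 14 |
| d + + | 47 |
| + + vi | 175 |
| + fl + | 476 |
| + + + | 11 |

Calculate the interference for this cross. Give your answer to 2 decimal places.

The two most frequent reciprocal classes, d + vi and + fl +, are the parental types, so the F1 was d + vi / + fl +.
The two rarest classes, d fl vi and + + +, are the double crossovers. Comparing them with the parentals, only the fl allele has switched, so fl is the middle locus and the order is d – fl – vi.
d–fl: (356 + 25)/1500 = 0.2540; fl–vi: (107 + 25)/1500 = 0.0880.
Expected DCO frequency = 0.2540 × 0.0880 ≈ 0.02235; observed = 25/1500 ≈ 0.01667.
Coefficient of coincidence = 0.01667/0.02235 ≈ 0.75; interference = 1 − 0.75 = 0.25.

0.25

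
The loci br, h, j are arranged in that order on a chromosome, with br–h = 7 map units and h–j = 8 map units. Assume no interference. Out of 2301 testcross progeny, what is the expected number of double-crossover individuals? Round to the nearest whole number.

Map distances give recombination frequencies of 0.070 and 0.080 for the two intervals.
With no interference, expected double-crossover frequency = 0.070 × 0.080 = 0.00560.
Expected number = 0.00560 × 2301 = 12.89 ≈ 13.

13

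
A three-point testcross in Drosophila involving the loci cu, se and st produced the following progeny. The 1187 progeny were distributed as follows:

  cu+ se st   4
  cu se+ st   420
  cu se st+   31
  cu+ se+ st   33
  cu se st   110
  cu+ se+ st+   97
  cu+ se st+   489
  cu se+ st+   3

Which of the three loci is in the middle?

st

The two most frequent reciprocal classes, cu se+ st and cu+ se st+, are the parental types, so the F1 was cu se+ st / cu+ se st+.
The two rarest classes, cu se+ st+ and cu+ se st, are the double crossovers. Comparing them with the parentals, only the st allele has switched, so st is the middle locus and the order is cu – st – se.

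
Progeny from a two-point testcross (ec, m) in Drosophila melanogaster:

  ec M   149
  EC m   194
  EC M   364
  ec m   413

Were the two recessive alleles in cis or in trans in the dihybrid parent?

cis

The two most frequent classes are EC M (364) and ec m (413); these are the parental (non-recombinant) types.
So the F1 carried EC M on one chromosome and ec m on the other — the recessive alleles are on the same chromosome (cis / coupling).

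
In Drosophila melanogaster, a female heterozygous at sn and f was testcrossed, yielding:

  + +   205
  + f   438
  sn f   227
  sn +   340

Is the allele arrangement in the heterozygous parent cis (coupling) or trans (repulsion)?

The two most frequent classes are + f (438) and sn + (340); these are the parental (non-recombinant) types.
So the F1 carried + f on one chromosome and sn + on the other — the recessive alleles are on opposite chromosomes (trans / repulsion).

trans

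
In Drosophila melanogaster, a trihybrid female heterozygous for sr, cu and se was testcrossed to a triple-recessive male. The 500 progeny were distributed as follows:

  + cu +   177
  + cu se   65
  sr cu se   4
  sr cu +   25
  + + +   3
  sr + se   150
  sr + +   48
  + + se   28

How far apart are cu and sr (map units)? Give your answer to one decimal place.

The two most frequent reciprocal classes, + cu + and sr + se, are the parental types, so the F1 was + cu + / sr + se.
The two rarest classes, + + + and sr cu se, are the double crossovers. Comparing them with the parentals, only the cu allele has switched, so cu is the middle locus and the order is se – cu – sr.
Crossovers in the cu–sr interval produce the single-crossover classes sr cu + and + + se (25 + 28 = 53) plus the double crossovers (7).
RF(cu–sr) = (53 + 7) / 500 = 60/500 = 0.1200 → 12.0 map units.

12.0 map units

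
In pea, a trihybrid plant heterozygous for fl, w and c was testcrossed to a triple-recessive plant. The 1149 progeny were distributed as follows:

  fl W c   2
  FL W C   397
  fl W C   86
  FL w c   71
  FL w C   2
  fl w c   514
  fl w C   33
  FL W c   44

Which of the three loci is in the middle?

w

The two most frequent reciprocal classes, fl w c and FL W C, are the parental types, so the F1 was fl w c / FL W C.
The two rarest classes, fl W c and FL w C, are the double crossovers. Comparing them with the parentals, only the w allele has switched, so w is the middle locus and the order is c – w – fl.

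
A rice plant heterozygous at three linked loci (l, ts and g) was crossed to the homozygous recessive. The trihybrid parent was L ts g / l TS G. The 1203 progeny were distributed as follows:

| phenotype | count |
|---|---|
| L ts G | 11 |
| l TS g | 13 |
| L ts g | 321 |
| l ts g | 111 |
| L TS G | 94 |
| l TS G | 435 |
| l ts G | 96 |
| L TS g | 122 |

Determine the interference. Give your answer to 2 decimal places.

The two rarest classes, L ts G and l TS g, are the double crossovers. Comparing them with the parentals, only the g allele has switched, so g is the middle locus and the order is l – g – ts.
l–g: (205 + 24)/1203 = 0.1904; g–ts: (218 + 24)/1203 = 0.2012.
Expected DCO frequency = 0.1904 × 0.2012 ≈ 0.03831; observed = 24/1203 ≈ 0.01995.
Coefficient of coincidence = 0.01995/0.03831 ≈ 0.52; interference = 1 − 0.52 = 0.48.

0.48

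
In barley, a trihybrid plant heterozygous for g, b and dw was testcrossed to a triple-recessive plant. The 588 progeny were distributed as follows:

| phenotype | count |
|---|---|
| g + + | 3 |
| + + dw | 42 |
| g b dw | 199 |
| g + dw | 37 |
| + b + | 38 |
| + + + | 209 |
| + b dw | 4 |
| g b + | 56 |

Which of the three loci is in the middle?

g

The two most frequent reciprocal classes, + + + and g b dw, are the parental types, so the F1 was + + + / g b dw.
The two rarest classes, g + + and + b dw, are the double crossovers. Comparing them with the parentals, only the g allele has switched, so g is the middle locus and the order is b – g – dw.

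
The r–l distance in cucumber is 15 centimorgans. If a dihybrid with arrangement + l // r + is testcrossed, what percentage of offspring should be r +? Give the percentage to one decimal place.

42.5%

A map distance of 15 centimorgans corresponds to a recombination frequency of 0.150.
The F1 is + l / r +, so r + is a parental gamete class with expected frequency (1 − r)/2 = 0.850/2 = 0.4250.
That is 0.4250 = 42.5% of the progeny.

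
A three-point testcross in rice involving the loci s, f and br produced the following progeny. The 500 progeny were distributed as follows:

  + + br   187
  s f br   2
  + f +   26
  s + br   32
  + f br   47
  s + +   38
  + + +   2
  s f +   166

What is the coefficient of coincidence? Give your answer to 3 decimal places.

The two most frequent reciprocal classes, s f + and + + br, are the parental types, so the F1 was s f + / + + br.
The two rarest classes, s f br and + + +, are the double crossovers. Comparing them with the parentals, only the br allele has switched, so br is the middle locus and the order is s – br – f.
s–br: (58 + 4)/500 = 0.1240; br–f: (85 + 4)/500 = 0.1780.
Expected DCO frequency = 0.1240 × 0.1780 ≈ 0.02207; observed = 4/500 ≈ 0.00800.
Coefficient of coincidence = 0.00800/0.02207 ≈ 0.362.

0.362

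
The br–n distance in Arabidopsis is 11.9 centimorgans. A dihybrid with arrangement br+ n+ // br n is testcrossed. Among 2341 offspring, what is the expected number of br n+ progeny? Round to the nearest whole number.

A map distance of 11.9 centimorgans corresponds to a recombination frequency of 0.119.
The F1 is br+ n+ / br n, so br n+ is a recombinant gamete class with expected frequency r/2 = 0.119/2 = 0.0595.
Expected number = 0.0595 × 2341 = 139.29 ≈ 139.

139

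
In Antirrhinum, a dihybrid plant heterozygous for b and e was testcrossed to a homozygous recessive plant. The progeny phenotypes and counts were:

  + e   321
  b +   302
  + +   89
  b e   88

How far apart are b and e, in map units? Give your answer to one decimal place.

The two most frequent classes, + e (321) and b + (302), are the parental types, so the F1 was + e / b +.
The recombinant classes are + + and b e: 89 + 88 = 177.
Recombination frequency = 177/800 = 0.2213 ≈ 22.1%, i.e. 22.1 map units.

22.1 map units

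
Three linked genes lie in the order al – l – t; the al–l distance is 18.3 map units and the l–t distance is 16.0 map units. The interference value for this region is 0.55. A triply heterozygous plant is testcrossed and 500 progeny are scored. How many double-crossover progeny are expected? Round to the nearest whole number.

7

Map distances give recombination frequencies of 0.183 and 0.160 for the two intervals.
With interference 0.55 (so coincidence = 0.45), expected double-crossover frequency = 0.183 × 0.160 × 0.45 = 0.01318.
Expected number = 0.01318 × 500 = 6.59 ≈ 7.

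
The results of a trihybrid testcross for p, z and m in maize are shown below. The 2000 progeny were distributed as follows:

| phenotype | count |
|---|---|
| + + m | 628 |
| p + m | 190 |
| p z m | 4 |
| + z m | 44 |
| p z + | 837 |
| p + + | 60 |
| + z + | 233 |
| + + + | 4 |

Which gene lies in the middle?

m

The two most frequent reciprocal classes, + + m and p z +, are the parental types, so the F1 was + + m / p z +.
The two rarest classes, + + + and p z m, are the double crossovers. Comparing them with the parentals, only the m allele has switched, so m is the middle locus and the order is z – m – p.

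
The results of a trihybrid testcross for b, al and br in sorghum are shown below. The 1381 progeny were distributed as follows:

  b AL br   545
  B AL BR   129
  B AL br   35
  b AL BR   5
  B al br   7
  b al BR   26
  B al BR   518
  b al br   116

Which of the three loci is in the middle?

br

The two most frequent reciprocal classes, B al BR and b AL br, are the parental types, so the F1 was B al BR / b AL br.
The two rarest classes, B al br and b AL BR, are the double crossovers. Comparing them with the parentals, only the br allele has switched, so br is the middle locus and the order is al – br – b.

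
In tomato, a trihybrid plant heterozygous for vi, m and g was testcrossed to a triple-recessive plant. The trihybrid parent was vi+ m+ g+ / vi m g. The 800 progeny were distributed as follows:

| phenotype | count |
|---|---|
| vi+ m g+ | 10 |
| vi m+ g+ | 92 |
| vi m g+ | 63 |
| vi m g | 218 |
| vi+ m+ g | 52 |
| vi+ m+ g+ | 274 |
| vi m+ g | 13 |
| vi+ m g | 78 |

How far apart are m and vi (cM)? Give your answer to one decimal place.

24.1 cM

The two rarest classes, vi+ m g+ and vi m+ g, are the double crossovers. Comparing them with the parentals, only the m allele has switched, so m is the middle locus and the order is g – m – vi.
Crossovers in the m–vi interval produce the single-crossover classes vi m+ g+ and vi+ m g (92 + 78 = 170) plus the double crossovers (23).
RF(m–vi) = (170 + 23) / 800 = 193/800 = 0.2412 → 24.1 cM.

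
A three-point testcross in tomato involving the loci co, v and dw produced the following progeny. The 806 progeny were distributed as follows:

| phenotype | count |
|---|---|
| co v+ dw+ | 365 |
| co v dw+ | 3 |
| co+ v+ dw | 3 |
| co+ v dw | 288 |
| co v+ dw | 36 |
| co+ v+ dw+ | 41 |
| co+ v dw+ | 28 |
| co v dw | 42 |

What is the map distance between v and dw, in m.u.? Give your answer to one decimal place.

8.7 m.u.

The two most frequent reciprocal classes, co v+ dw+ and co+ v dw, are the parental types, so the F1 was co v+ dw+ / co+ v dw.
The two rarest classes, co v dw+ and co+ v+ dw, are the double crossovers. Comparing them with the parentals, only the v allele has switched, so v is the middle locus and the order is co – v – dw.
Crossovers in the v–dw interval produce the single-crossover classes co v+ dw and co+ v dw+ (36 + 28 = 64) plus the double crossovers (6).
RF(v–dw) = (64 + 6) / 806 = 70/806 = 0.0868 → 8.7 m.u.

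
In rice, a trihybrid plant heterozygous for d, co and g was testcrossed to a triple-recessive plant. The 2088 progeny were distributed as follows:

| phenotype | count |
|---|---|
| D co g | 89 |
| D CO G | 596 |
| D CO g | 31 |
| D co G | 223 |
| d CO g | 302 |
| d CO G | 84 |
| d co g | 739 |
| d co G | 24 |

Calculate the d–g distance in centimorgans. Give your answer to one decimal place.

The two most frequent reciprocal classes, d co g and D CO G, are the parental types, so the F1 was d co g / D CO G.
The two rarest classes, d co G and D CO g, are the double crossovers. Comparing them with the parentals, only the g allele has switched, so g is the middle locus and the order is co – g – d.
Crossovers in the g–d interval produce the single-crossover classes D co g and d CO G (89 + 84 = 173) plus the double crossovers (55).
RF(g–d) = (173 + 55) / 2088 = 228/2088 = 0.1092 → 10.9 centimorgans.

10.9 centimorgans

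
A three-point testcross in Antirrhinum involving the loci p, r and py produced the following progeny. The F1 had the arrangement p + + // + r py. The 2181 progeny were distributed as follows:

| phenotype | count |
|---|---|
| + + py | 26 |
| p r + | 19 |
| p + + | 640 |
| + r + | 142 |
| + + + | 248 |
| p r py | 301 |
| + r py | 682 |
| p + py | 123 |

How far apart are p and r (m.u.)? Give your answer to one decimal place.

The two rarest classes, p r + and + + py, are the double crossovers. Comparing them with the parentals, only the r allele has switched, so r is the middle locus and the order is py – r – p.
Crossovers in the r–p interval produce the single-crossover classes + + + and p r py (248 + 301 = 549) plus the double crossovers (45).
RF(r–p) = (549 + 45) / 2181 = 594/2181 = 0.2724 → 27.2 m.u.

27.2 m.u.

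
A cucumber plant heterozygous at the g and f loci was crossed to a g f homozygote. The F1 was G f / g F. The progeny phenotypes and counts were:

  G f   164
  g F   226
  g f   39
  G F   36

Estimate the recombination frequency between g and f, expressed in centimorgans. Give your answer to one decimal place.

The recombinant classes are G F and g f: 36 + 39 = 75.
Recombination frequency = 75/465 = 0.1613 ≈ 16.1%, i.e. 16.1 centimorgans.

16.1 centimorgans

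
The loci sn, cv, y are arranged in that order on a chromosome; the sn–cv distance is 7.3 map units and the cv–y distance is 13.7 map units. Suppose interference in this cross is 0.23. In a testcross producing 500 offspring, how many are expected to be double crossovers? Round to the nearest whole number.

Map distances give recombination frequencies of 0.073 and 0.137 for the two intervals.
With interference 0.23 (so coincidence = 0.77), expected double-crossover frequency = 0.073 × 0.137 × 0.77 = 0.00770.
Expected number = 0.00770 × 500 = 3.85 ≈ 4.

4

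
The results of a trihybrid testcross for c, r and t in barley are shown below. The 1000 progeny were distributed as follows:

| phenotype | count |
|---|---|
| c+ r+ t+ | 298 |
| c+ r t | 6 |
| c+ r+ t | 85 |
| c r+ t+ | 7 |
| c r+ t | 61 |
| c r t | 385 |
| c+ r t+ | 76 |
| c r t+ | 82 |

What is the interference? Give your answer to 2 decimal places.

0.52

The two most frequent reciprocal classes, c r t and c+ r+ t+, are the parental types, so the F1 was c r t / c+ r+ t+.
The two rarest classes, c+ r t and c r+ t+, are the double crossovers. Comparing them with the parentals, only the c allele has switched, so c is the middle locus and the order is r – c – t.
r–c: (137 + 13)/1000 = 0.1500; c–t: (167 + 13)/1000 = 0.1800.
Expected DCO frequency = 0.1500 × 0.1800 ≈ 0.02700; observed = 13/1000 ≈ 0.01300.
Coefficient of coincidence = 0.01300/0.02700 ≈ 0.48; interference = 1 − 0.48 = 0.52.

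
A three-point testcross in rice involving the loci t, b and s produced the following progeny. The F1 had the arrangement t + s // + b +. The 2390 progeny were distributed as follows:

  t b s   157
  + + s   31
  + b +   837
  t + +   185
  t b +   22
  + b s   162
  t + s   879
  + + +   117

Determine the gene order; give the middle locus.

The two rarest classes, + + s and t b +, are the double crossovers. Comparing them with the parentals, only the t allele has switched, so t is the middle locus and the order is s – t – b.

t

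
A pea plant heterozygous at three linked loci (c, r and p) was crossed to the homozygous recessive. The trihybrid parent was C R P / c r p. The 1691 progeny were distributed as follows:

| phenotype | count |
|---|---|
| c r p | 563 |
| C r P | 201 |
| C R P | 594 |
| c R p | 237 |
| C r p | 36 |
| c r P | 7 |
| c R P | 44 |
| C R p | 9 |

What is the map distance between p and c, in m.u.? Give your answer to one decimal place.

5.7 m.u.

The two rarest classes, C R p and c r P, are the double crossovers. Comparing them with the parentals, only the p allele has switched, so p is the middle locus and the order is r – p – c.
Crossovers in the p–c interval produce the single-crossover classes c R P and C r p (44 + 36 = 80) plus the double crossovers (16).
RF(p–c) = (80 + 16) / 1691 = 96/1691 = 0.0568 → 5.7 m.u.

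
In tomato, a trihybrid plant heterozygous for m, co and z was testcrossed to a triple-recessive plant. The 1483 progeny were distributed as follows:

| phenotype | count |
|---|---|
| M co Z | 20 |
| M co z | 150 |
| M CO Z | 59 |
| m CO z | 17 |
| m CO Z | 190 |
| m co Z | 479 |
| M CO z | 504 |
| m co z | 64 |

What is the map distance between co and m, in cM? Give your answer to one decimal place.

25.4 cM

The two most frequent reciprocal classes, M CO z and m co Z, are the parental types, so the F1 was M CO z / m co Z.
The two rarest classes, m CO z and M co Z, are the double crossovers. Comparing them with the parentals, only the m allele has switched, so m is the middle locus and the order is co – m – z.
Crossovers in the co–m interval produce the single-crossover classes M co z and m CO Z (150 + 190 = 340) plus the double crossovers (37).
RF(co–m) = (340 + 37) / 1483 = 377/1483 = 0.2542 → 25.4 cM.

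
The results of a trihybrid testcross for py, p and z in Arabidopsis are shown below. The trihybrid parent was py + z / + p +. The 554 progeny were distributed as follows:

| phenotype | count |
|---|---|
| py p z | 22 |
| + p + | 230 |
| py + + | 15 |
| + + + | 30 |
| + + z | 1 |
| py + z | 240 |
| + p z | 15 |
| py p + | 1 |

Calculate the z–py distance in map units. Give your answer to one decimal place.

The two rarest classes, + + z and py p +, are the double crossovers. Comparing them with the parentals, only the py allele has switched, so py is the middle locus and the order is z – py – p.
Crossovers in the z–py interval produce the single-crossover classes py + + and + p z (15 + 15 = 30) plus the double crossovers (2).
RF(z–py) = (30 + 2) / 554 = 32/554 = 0.0578 → 5.8 map units.

5.8 map units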